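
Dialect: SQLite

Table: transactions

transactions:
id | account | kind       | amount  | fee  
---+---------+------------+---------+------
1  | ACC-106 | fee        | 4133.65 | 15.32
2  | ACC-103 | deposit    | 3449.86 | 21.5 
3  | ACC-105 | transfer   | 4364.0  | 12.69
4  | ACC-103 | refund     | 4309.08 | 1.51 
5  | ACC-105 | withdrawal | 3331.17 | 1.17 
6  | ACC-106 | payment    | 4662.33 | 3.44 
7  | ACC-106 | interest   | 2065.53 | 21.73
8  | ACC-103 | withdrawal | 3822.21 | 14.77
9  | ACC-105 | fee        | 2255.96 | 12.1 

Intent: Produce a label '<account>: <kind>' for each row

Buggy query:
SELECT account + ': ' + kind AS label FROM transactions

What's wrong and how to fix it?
Bug: SQLite uses || for string concatenation; + coerces text to numbers (yielding 0)

Fix: Replace + with || to concatenate text

Corrected query:
SELECT account || ': ' || kind AS label FROM transactions

Result:
label              
-------------------
ACC-106: fee       
ACC-103: deposit   
ACC-105: transfer  
ACC-103: refund    
ACC-105: withdrawal
ACC-106: payment   
ACC-106: interest  
ACC-103: withdrawal
ACC-105: fee       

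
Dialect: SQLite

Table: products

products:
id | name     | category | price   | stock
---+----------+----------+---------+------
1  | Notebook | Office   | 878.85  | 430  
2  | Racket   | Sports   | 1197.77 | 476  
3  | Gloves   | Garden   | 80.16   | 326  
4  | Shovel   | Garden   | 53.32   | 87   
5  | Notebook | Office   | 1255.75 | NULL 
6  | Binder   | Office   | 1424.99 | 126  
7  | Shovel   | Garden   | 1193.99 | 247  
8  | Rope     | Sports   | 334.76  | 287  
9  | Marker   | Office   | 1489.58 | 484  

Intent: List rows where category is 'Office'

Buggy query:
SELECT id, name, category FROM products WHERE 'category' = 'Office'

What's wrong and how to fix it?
Bug: Single quotes denote string literals in SQL; the column name is being compared as a constant string

Fix: Remove the quotes around the column name (or use double quotes for an identifier)

Corrected query:
SELECT id, name, category FROM products WHERE category = 'Office'

Result:
id | name     | category
---+----------+---------
1  | Notebook | Office  
5  | Notebook | Office  
6  | Binder   | Office  
9  | Marker   | Office  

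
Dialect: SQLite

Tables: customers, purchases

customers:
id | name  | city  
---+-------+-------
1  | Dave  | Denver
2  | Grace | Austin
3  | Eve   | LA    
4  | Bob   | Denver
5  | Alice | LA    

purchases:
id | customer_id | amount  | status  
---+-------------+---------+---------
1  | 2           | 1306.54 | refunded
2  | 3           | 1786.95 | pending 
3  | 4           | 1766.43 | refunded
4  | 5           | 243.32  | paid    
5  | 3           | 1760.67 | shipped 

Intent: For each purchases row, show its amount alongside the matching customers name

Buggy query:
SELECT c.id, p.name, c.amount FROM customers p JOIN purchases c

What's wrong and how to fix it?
Bug: JOIN with no ON clause produces a cartesian product; every purchases row pairs with every customers row

Fix: Add ON c.customer_id = p.id to the JOIN

Corrected query:
SELECT c.id, p.name, c.amount FROM customers p JOIN purchases c ON c.customer_id = p.id

Result:
id | name  | amount 
---+-------+--------
1  | Grace | 1306.54
2  | Eve   | 1786.95
3  | Bob   | 1766.43
4  | Alice | 243.32 
5  | Eve   | 1760.67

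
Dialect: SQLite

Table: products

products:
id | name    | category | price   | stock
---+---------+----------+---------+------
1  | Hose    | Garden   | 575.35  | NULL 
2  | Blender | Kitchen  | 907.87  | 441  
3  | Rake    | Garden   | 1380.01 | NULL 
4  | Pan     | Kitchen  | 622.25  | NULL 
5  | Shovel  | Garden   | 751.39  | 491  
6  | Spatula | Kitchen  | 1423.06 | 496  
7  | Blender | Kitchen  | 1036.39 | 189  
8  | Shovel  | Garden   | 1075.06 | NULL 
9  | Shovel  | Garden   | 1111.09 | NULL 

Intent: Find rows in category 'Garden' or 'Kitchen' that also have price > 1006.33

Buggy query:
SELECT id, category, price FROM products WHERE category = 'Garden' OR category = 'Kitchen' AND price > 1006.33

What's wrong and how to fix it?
Bug: Without parentheses, AND is evaluated before OR, so the price filter only applies to the 'Kitchen' branch

Fix: Group the OR with parentheses (or use IN), then AND the threshold

Corrected query:
SELECT id, category, price FROM products WHERE (category = 'Garden' OR category = 'Kitchen') AND price > 1006.33

Result:
id | category | price  
---+----------+--------
3  | Garden   | 1380.01
6  | Kitchen  | 1423.06
7  | Kitchen  | 1036.39
8  | Garden   | 1075.06
9  | Garden   | 1111.09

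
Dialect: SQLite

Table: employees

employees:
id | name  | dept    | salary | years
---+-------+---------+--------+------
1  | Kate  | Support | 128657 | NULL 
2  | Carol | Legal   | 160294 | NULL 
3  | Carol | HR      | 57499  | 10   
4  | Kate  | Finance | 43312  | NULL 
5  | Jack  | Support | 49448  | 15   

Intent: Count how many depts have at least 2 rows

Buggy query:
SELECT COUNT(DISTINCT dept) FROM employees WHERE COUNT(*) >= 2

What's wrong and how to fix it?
Bug: COUNT(*) cannot appear in WHERE; the per-group count doesn't exist yet

Fix: Use a subquery that GROUPs and filters with HAVING, then count its rows

Corrected query:
SELECT COUNT(*) FROM (SELECT dept FROM employees GROUP BY dept HAVING COUNT(*) >= 2)

Result:
COUNT(*)
--------
1       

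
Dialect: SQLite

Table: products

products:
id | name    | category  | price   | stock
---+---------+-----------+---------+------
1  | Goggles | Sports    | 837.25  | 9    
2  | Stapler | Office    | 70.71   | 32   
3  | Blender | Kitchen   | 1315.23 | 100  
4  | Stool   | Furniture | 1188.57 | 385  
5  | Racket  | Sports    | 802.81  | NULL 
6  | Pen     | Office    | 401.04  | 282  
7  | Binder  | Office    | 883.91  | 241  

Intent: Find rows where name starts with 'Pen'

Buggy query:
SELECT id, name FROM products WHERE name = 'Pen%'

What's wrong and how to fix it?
Bug: Wildcards only work with LIKE; '=' treats '%' as a literal character

Fix: Use LIKE for wildcard pattern matching

Corrected query:
SELECT id, name FROM products WHERE name LIKE 'Pen%'

Result:
id | name
---+-----
6  | Pen 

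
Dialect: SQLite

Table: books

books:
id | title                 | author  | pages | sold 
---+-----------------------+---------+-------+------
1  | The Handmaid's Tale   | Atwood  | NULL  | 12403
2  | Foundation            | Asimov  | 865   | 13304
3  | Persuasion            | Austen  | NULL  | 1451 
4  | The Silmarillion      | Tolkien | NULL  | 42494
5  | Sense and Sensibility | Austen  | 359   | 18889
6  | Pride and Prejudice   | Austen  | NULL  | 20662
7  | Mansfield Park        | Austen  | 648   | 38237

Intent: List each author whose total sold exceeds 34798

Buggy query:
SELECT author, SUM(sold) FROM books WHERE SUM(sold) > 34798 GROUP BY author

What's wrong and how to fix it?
Bug: SUM(sold) is an aggregate, but WHERE filters rows before aggregation

Fix: Use HAVING (which filters groups after aggregation) instead of WHERE

Corrected query:
SELECT author, SUM(sold) FROM books GROUP BY author HAVING SUM(sold) > 34798

Result:
author  | SUM(sold)
--------+----------
Austen  | 79239    
Tolkien | 42494    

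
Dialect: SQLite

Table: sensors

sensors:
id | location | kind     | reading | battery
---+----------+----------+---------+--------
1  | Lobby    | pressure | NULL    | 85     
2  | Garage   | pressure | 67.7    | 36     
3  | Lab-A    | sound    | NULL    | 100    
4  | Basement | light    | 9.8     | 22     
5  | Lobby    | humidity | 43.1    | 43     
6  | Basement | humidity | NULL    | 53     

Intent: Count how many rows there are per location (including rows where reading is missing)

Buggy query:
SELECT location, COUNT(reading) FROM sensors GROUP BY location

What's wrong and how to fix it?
Bug: COUNT(reading) skips NULLs, so groups with missing reading are undercounted

Fix: Replace COUNT(reading) with COUNT(*)

Corrected query:
SELECT location, COUNT(*) FROM sensors GROUP BY location

Result:
location | COUNT(*)
---------+---------
Basement | 2       
Garage   | 1       
Lab-A    | 1       
Lobby    | 2       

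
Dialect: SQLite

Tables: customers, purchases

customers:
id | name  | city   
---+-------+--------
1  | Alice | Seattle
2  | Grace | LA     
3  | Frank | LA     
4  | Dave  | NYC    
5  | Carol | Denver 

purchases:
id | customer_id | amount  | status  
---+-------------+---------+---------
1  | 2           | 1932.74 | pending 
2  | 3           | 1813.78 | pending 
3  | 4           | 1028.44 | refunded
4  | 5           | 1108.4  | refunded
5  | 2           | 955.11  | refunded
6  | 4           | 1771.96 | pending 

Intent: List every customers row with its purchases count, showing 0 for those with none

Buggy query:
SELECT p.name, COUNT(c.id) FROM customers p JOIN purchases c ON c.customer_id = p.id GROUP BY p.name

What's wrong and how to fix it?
Bug: INNER JOIN drops customers rows that have no matching purchases rows

Fix: Use LEFT JOIN so parents without children still appear (COUNT(c.id) gives 0)

Corrected query:
SELECT p.name, COUNT(c.id) FROM customers p LEFT JOIN purchases c ON c.customer_id = p.id GROUP BY p.name

Result:
name  | COUNT(c.id)
------+------------
Alice | 0          
Carol | 1          
Dave  | 2          
Frank | 1          
Grace | 2          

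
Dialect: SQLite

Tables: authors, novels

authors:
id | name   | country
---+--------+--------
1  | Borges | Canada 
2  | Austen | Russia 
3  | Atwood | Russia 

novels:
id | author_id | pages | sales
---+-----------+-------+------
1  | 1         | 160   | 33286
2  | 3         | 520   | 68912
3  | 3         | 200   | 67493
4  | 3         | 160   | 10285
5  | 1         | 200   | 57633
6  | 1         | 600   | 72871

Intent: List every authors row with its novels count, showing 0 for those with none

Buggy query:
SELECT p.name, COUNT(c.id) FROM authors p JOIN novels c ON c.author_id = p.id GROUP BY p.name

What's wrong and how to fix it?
Bug: An inner join excludes parents with zero children

Fix: Use LEFT JOIN so parents without children still appear (COUNT(c.id) gives 0)

Corrected query:
SELECT p.name, COUNT(c.id) FROM authors p LEFT JOIN novels c ON c.author_id = p.id GROUP BY p.name

Result:
name   | COUNT(c.id)
-------+------------
Atwood | 3          
Austen | 0          
Borges | 3          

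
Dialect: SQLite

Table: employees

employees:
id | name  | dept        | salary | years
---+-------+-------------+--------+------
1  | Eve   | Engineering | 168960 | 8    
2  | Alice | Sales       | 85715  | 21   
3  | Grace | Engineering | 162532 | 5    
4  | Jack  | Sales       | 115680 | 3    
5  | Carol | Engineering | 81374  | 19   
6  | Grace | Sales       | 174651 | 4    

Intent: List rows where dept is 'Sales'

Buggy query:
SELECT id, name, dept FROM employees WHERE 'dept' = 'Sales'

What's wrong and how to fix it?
Bug: Single quotes denote string literals in SQL; the column name is being compared as a constant string

Fix: Remove the quotes around the column name (or use double quotes for an identifier)

Corrected query:
SELECT id, name, dept FROM employees WHERE dept = 'Sales'

Result:
id | name  | dept 
---+-------+------
2  | Alice | Sales
4  | Jack  | Sales
6  | Grace | Sales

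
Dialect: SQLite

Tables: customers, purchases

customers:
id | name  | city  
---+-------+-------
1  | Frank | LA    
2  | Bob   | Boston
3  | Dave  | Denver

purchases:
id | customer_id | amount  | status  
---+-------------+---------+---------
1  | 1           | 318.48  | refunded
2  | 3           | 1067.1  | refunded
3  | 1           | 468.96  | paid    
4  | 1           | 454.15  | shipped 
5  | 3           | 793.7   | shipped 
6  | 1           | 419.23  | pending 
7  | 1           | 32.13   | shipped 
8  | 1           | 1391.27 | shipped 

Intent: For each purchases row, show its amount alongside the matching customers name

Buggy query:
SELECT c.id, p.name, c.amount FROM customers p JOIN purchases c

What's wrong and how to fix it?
Bug: JOIN with no ON clause produces a cartesian product; every purchases row pairs with every customers row

Fix: Specify the join condition linking the foreign key to the parent id

Corrected query:
SELECT c.id, p.name, c.amount FROM customers p JOIN purchases c ON c.customer_id = p.id

Result:
id | name  | amount 
---+-------+--------
1  | Frank | 318.48 
2  | Dave  | 1067.1 
3  | Frank | 468.96 
4  | Frank | 454.15 
5  | Dave  | 793.7  
6  | Frank | 419.23 
7  | Frank | 32.13  
8  | Frank | 1391.27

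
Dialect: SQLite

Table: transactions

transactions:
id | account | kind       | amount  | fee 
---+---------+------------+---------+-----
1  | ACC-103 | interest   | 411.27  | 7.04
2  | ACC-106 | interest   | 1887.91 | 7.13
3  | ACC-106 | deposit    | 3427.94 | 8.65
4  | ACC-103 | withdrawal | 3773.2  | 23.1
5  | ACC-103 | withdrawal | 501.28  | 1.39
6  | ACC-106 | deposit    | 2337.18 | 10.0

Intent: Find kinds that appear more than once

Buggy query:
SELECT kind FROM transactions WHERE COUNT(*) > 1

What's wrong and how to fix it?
Bug: WHERE can't reference COUNT(*); aggregates are computed after WHERE

Fix: Group first, then use HAVING for the count condition

Corrected query:
SELECT kind FROM transactions GROUP BY kind HAVING COUNT(*) > 1

Result:
kind      
----------
deposit   
interest  
withdrawal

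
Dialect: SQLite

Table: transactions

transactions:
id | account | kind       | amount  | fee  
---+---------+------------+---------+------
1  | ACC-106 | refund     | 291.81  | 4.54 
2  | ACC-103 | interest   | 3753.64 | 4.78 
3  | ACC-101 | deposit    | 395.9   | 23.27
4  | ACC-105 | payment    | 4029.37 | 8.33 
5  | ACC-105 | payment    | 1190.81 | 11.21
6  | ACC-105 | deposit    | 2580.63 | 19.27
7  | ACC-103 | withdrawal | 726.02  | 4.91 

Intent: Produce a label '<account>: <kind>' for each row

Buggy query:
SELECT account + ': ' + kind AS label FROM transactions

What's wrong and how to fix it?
Bug: '+' is numeric addition; on text columns SQLite converts them to 0 instead of concatenating

Fix: Use the || operator for string concatenation

Corrected query:
SELECT account || ': ' || kind AS label FROM transactions

Result:
label              
-------------------
ACC-106: refund    
ACC-103: interest  
ACC-101: deposit   
ACC-105: payment   
ACC-105: payment   
ACC-105: deposit   
ACC-103: withdrawal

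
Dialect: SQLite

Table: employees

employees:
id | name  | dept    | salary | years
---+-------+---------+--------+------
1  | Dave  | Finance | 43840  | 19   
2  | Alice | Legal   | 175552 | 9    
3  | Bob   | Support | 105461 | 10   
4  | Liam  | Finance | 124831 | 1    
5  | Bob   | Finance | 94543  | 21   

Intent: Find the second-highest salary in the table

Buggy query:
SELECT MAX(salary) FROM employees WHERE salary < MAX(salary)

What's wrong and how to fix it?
Bug: MAX(salary) on the right of the comparison is an aggregate-in-WHERE error

Fix: Compute the overall MAX in a subquery, then take MAX of rows below it

Corrected query:
SELECT MAX(salary) FROM employees WHERE salary < (SELECT MAX(salary) FROM employees)

Result:
MAX(salary)
-----------
124831     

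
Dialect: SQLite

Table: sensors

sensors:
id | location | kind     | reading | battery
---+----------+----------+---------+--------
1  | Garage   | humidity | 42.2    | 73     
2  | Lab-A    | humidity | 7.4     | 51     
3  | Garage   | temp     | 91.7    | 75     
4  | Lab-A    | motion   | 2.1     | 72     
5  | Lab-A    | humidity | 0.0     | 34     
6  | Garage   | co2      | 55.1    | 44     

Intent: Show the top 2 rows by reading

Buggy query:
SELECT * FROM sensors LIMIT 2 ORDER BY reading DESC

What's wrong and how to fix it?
Bug: ORDER BY cannot follow LIMIT; LIMIT is the final clause

Fix: Sort with ORDER BY, then apply LIMIT

Corrected query:
SELECT * FROM sensors ORDER BY reading DESC LIMIT 2

Result:
id | location | kind | reading | battery
---+----------+------+---------+--------
3  | Garage   | temp | 91.7    | 75     
6  | Garage   | co2  | 55.1    | 44     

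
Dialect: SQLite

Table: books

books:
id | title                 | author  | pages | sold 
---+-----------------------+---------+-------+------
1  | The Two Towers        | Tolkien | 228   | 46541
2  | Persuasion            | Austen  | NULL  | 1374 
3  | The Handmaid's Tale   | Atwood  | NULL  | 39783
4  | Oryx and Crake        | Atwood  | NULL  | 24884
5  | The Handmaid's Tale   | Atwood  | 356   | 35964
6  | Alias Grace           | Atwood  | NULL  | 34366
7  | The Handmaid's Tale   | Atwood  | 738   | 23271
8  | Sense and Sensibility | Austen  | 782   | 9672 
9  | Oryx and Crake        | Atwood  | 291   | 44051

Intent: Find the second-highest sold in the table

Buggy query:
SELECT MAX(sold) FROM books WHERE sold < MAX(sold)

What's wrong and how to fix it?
Bug: MAX(sold) on the right of the comparison is an aggregate-in-WHERE error

Fix: Compute the overall MAX in a subquery, then take MAX of rows below it

Corrected query:
SELECT MAX(sold) FROM books WHERE sold < (SELECT MAX(sold) FROM books)

Result:
MAX(sold)
---------
44051    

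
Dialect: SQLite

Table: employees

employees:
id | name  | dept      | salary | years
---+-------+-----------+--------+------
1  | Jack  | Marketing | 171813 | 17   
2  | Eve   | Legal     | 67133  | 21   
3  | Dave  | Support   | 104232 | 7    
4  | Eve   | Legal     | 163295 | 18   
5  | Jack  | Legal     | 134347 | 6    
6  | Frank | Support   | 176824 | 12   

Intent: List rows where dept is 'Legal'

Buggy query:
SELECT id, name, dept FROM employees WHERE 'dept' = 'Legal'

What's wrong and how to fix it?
Bug: 'dept' in single quotes is a string literal, not the column; the comparison is literal-vs-literal and never true

Fix: Reference the column as dept without single quotes

Corrected query:
SELECT id, name, dept FROM employees WHERE dept = 'Legal'

Result:
id | name | dept 
---+------+------
2  | Eve  | Legal
4  | Eve  | Legal
5  | Jack | Legal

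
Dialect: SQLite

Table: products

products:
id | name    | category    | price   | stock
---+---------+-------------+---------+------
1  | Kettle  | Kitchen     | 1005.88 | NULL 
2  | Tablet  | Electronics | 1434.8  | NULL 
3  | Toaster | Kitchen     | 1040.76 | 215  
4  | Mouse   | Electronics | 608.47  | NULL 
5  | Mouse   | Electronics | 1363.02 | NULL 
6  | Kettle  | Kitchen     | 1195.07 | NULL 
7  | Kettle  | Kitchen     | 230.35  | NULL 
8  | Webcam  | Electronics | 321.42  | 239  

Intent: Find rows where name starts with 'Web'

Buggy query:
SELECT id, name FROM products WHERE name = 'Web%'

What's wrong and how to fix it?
Bug: '=' compares the literal string including the % character; pattern matching needs LIKE

Fix: Replace '=' with LIKE so 'Web%' is treated as a pattern

Corrected query:
SELECT id, name FROM products WHERE name LIKE 'Web%'

Result:
id | name  
---+-------
8  | Webcam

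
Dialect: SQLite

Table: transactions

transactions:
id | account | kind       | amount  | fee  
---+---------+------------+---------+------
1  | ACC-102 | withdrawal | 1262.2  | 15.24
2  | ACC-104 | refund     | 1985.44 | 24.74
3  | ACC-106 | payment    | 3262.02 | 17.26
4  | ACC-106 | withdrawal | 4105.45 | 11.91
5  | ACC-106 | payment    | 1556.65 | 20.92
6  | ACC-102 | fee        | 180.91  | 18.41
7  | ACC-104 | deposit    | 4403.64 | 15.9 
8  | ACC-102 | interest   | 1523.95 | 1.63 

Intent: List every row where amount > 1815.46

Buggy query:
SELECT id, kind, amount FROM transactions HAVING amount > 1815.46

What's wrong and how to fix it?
Bug: HAVING filters the output of aggregation, but this query has no GROUP BY and no aggregate functions, so SQLite rejects it (HAVING clause on a non-aggregate query); the condition here is per row

Fix: Replace HAVING with WHERE since the condition applies to individual rows

Corrected query:
SELECT id, kind, amount FROM transactions WHERE amount > 1815.46

Result:
id | kind       | amount 
---+------------+--------
2  | refund     | 1985.44
3  | payment    | 3262.02
4  | withdrawal | 4105.45
7  | deposit    | 4403.64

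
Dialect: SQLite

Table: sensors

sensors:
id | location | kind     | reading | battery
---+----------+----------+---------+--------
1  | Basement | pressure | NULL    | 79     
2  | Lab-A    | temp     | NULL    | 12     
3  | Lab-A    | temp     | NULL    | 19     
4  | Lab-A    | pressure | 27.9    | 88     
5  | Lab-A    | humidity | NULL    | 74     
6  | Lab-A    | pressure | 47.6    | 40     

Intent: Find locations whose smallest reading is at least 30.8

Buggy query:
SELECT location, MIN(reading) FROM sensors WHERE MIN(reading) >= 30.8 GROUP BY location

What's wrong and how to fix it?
Bug: Aggregates like MIN are computed per group after WHERE runs

Fix: Replace WHERE with HAVING after the GROUP BY

Corrected query:
SELECT location, MIN(reading) FROM sensors GROUP BY location HAVING MIN(reading) >= 30.8

Result:
(no rows)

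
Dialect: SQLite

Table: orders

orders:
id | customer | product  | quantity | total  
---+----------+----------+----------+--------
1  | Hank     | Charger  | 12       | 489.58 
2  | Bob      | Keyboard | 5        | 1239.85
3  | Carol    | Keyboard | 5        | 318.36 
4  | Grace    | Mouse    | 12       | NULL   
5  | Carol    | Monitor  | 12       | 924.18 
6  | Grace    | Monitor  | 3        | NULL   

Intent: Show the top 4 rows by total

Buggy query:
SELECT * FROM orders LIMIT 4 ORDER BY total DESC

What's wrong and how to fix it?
Bug: ORDER BY cannot follow LIMIT; LIMIT is the final clause

Fix: Sort with ORDER BY, then apply LIMIT

Corrected query:
SELECT * FROM orders ORDER BY total DESC LIMIT 4

Result:
id | customer | product  | quantity | total  
---+----------+----------+----------+--------
2  | Bob      | Keyboard | 5        | 1239.85
5  | Carol    | Monitor  | 12       | 924.18 
1  | Hank     | Charger  | 12       | 489.58 
3  | Carol    | Keyboard | 5        | 318.36 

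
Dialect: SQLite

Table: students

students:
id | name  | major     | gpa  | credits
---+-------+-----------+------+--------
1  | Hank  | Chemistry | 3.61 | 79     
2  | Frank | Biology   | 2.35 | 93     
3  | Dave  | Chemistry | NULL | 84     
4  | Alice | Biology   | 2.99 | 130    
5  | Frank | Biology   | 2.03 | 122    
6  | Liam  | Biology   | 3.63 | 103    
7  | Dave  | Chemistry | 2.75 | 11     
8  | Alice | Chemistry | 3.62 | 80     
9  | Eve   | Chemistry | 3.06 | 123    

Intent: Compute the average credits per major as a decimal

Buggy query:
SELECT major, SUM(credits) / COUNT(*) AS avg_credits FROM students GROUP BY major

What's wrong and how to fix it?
Bug: Both operands are integers, so '/' performs integer division and truncates

Fix: Multiply by 1.0 (or CAST to REAL) to force floating-point division

Corrected query:
SELECT major, SUM(credits) * 1.0 / COUNT(*) AS avg_credits FROM students GROUP BY major

Result:
major     | avg_credits
----------+------------
Biology   | 112        
Chemistry | 75.4       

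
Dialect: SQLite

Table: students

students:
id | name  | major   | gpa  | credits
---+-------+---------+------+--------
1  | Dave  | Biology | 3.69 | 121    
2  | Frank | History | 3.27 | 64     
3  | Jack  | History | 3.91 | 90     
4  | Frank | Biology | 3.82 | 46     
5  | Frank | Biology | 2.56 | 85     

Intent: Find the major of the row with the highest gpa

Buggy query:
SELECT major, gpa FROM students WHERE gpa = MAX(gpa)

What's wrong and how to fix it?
Bug: WHERE is evaluated per row; an aggregate over the whole table isn't defined there

Fix: Wrap MAX in a scalar subquery so WHERE compares against a single value

Corrected query:
SELECT major, gpa FROM students WHERE gpa = (SELECT MAX(gpa) FROM students)

Result:
major   | gpa 
--------+-----
History | 3.91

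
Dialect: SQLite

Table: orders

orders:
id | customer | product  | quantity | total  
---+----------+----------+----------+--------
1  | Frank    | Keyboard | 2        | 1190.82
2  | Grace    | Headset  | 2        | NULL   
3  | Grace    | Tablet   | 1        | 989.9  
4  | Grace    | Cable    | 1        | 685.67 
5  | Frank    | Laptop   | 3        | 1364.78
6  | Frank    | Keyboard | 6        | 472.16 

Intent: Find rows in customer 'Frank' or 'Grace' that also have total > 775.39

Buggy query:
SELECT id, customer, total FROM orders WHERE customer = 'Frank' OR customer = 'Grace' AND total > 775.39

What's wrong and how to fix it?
Bug: AND binds tighter than OR, so this parses as customer = 'Frank' OR (customer = 'Grace' AND total > 775.39)

Fix: Group the OR with parentheses (or use IN), then AND the threshold

Corrected query:
SELECT id, customer, total FROM orders WHERE (customer = 'Frank' OR customer = 'Grace') AND total > 775.39

Result:
id | customer | total  
---+----------+--------
1  | Frank    | 1190.82
3  | Grace    | 989.9  
5  | Frank    | 1364.78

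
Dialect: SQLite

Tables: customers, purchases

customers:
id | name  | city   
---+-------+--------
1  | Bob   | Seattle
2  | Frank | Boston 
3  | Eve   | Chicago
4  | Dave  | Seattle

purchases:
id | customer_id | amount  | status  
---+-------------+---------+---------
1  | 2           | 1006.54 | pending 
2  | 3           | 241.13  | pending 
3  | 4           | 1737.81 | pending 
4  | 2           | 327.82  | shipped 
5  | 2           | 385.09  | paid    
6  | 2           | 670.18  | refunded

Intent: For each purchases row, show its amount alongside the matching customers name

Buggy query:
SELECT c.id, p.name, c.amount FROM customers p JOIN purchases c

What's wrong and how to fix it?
Bug: JOIN with no ON clause produces a cartesian product; every purchases row pairs with every customers row

Fix: Specify the join condition linking the foreign key to the parent id

Corrected query:
SELECT c.id, p.name, c.amount FROM customers p JOIN purchases c ON c.customer_id = p.id

Result:
id | name  | amount 
---+-------+--------
1  | Frank | 1006.54
2  | Eve   | 241.13 
3  | Dave  | 1737.81
4  | Frank | 327.82 
5  | Frank | 385.09 
6  | Frank | 670.18 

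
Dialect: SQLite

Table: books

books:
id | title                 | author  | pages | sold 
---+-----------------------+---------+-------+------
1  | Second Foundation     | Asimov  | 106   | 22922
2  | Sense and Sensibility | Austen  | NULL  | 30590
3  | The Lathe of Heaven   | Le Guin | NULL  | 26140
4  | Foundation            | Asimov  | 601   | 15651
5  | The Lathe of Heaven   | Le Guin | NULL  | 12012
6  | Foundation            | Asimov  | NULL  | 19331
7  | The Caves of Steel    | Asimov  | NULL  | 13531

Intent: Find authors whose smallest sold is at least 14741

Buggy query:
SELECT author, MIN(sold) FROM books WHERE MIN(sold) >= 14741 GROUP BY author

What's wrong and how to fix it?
Bug: MIN() in WHERE is a misuse of aggregate

Fix: Use HAVING for the per-group MIN condition

Corrected query:
SELECT author, MIN(sold) FROM books GROUP BY author HAVING MIN(sold) >= 14741

Result:
author | MIN(sold)
-------+----------
Austen | 30590    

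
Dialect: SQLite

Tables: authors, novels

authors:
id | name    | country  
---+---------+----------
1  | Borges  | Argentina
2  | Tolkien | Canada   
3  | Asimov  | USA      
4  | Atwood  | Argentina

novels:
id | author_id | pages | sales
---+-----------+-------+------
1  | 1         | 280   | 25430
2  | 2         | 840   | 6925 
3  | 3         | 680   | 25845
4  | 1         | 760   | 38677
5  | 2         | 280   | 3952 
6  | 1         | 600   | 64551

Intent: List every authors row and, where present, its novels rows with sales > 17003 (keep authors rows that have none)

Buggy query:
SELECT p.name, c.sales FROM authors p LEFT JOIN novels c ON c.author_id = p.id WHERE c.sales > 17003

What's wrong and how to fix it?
Bug: Filtering c.sales in WHERE discards the NULL rows produced by LEFT JOIN, turning it into an inner join

Fix: Put 'c.sales > 17003' in the JOIN's ON clause instead of WHERE

Corrected query:
SELECT p.name, c.sales FROM authors p LEFT JOIN novels c ON c.author_id = p.id AND c.sales > 17003

Result:
name    | sales
--------+------
Borges  | 25430
Borges  | 38677
Borges  | 64551
Tolkien | NULL 
Asimov  | 25845
Atwood  | NULL 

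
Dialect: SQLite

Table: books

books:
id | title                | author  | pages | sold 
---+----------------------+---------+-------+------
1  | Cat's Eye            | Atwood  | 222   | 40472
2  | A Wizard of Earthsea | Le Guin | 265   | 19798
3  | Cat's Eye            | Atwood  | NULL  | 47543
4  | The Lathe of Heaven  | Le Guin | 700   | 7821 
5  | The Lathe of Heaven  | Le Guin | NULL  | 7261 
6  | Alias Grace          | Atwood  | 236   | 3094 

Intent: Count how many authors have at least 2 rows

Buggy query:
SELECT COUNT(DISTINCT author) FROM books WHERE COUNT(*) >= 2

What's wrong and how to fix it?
Bug: COUNT(*) cannot appear in WHERE; the per-group count doesn't exist yet

Fix: Use a subquery that GROUPs and filters with HAVING, then count its rows

Corrected query:
SELECT COUNT(*) FROM (SELECT author FROM books GROUP BY author HAVING COUNT(*) >= 2)

Result:
COUNT(*)
--------
2       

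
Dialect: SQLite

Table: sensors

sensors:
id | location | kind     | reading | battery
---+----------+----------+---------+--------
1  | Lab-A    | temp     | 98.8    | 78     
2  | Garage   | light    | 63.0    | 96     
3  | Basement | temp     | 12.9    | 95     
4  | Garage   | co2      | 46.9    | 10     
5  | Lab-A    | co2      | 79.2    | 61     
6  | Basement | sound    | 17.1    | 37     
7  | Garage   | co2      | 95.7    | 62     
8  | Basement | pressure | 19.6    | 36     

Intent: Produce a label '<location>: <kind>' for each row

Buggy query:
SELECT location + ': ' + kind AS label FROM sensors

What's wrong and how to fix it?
Bug: SQLite uses || for string concatenation; + coerces text to numbers (yielding 0)

Fix: Replace + with || to concatenate text

Corrected query:
SELECT location || ': ' || kind AS label FROM sensors

Result:
label             
------------------
Lab-A: temp       
Garage: light     
Basement: temp    
Garage: co2       
Lab-A: co2        
Basement: sound   
Garage: co2       
Basement: pressure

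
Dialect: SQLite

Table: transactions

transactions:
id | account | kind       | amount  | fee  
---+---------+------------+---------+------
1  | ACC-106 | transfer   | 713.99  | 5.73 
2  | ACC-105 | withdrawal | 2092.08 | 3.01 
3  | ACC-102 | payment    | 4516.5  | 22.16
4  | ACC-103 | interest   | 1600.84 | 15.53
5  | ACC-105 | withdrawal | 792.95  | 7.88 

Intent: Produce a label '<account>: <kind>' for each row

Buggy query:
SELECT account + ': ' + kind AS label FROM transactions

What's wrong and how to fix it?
Bug: SQLite uses || for string concatenation; + coerces text to numbers (yielding 0)

Fix: Replace + with || to concatenate text

Corrected query:
SELECT account || ': ' || kind AS label FROM transactions

Result:
label              
-------------------
ACC-106: transfer  
ACC-105: withdrawal
ACC-102: payment   
ACC-103: interest  
ACC-105: withdrawal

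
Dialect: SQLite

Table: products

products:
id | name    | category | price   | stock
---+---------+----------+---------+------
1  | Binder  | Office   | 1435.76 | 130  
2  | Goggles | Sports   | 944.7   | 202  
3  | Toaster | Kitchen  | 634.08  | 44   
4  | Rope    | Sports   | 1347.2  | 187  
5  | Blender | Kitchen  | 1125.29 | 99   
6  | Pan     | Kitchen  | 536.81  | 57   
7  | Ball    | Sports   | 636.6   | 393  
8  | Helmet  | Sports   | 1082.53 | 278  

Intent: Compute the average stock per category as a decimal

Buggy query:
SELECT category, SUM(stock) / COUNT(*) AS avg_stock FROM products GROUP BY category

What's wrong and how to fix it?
Bug: Both operands are integers, so '/' performs integer division and truncates

Fix: Cast one side to REAL so the division keeps the fractional part

Corrected query:
SELECT category, SUM(stock) * 1.0 / COUNT(*) AS avg_stock FROM products GROUP BY category

Result:
category | avg_stock
---------+----------
Kitchen  | 66.666667
Office   | 130      
Sports   | 265      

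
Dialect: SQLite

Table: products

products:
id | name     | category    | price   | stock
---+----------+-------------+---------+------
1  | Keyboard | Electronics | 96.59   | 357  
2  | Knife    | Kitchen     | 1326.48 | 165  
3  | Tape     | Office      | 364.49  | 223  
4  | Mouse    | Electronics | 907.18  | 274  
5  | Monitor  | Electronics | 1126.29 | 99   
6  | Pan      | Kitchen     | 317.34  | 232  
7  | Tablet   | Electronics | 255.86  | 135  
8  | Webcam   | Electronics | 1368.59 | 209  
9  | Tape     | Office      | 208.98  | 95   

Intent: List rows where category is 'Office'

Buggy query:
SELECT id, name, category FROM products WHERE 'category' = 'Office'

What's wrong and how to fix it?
Bug: 'category' in single quotes is a string literal, not the column; the comparison is literal-vs-literal and never true

Fix: Reference the column as category without single quotes

Corrected query:
SELECT id, name, category FROM products WHERE category = 'Office'

Result:
id | name | category
---+------+---------
3  | Tape | Office  
9  | Tape | Office  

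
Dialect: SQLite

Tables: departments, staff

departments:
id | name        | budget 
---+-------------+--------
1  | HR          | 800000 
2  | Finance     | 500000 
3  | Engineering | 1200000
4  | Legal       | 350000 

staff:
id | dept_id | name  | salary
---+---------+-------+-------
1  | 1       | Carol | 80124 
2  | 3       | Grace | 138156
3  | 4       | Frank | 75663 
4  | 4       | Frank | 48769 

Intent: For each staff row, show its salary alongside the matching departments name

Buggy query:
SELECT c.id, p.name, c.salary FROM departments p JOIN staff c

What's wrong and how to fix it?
Bug: JOIN with no ON clause produces a cartesian product; every staff row pairs with every departments row

Fix: Specify the join condition linking the foreign key to the parent id

Corrected query:
SELECT c.id, p.name, c.salary FROM departments p JOIN staff c ON c.dept_id = p.id

Result:
id | name        | salary
---+-------------+-------
1  | HR          | 80124 
2  | Engineering | 138156
3  | Legal       | 75663 
4  | Legal       | 48769 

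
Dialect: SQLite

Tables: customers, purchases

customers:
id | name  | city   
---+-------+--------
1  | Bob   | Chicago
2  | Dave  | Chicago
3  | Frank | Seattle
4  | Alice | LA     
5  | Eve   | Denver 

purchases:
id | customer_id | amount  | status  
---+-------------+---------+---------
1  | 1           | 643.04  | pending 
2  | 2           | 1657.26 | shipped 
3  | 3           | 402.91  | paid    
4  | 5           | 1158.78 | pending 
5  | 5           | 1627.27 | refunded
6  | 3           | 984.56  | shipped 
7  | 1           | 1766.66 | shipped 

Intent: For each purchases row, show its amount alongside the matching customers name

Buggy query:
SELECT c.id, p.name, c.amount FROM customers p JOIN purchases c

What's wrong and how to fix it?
Bug: JOIN with no ON clause produces a cartesian product; every purchases row pairs with every customers row

Fix: Specify the join condition linking the foreign key to the parent id

Corrected query:
SELECT c.id, p.name, c.amount FROM customers p JOIN purchases c ON c.customer_id = p.id

Result:
id | name  | amount 
---+-------+--------
1  | Bob   | 643.04 
2  | Dave  | 1657.26
3  | Frank | 402.91 
4  | Eve   | 1158.78
5  | Eve   | 1627.27
6  | Frank | 984.56 
7  | Bob   | 1766.66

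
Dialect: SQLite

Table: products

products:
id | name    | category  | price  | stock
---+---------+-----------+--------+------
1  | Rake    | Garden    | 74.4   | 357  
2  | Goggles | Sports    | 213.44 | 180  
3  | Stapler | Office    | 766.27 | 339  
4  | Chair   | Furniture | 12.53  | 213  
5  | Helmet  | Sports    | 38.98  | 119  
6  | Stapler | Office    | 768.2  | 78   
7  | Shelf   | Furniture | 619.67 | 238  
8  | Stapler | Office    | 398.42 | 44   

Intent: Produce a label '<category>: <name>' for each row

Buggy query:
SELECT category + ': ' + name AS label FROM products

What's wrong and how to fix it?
Bug: '+' is numeric addition; on text columns SQLite converts them to 0 instead of concatenating

Fix: Use the || operator for string concatenation

Corrected query:
SELECT category || ': ' || name AS label FROM products

Result:
label           
----------------
Garden: Rake    
Sports: Goggles 
Office: Stapler 
Furniture: Chair
Sports: Helmet  
Office: Stapler 
Furniture: Shelf
Office: Stapler 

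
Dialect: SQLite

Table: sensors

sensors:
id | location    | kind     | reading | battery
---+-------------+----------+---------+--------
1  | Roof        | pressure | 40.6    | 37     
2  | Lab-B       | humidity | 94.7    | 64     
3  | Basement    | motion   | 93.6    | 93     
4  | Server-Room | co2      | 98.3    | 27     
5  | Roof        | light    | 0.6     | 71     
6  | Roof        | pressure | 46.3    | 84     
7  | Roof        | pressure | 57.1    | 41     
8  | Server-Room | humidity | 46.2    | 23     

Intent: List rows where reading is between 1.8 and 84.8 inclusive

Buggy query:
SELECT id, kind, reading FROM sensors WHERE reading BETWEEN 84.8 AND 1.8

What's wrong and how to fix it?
Bug: BETWEEN expects the lower bound first; with 84.8 AND 1.8 the range is empty

Fix: Write BETWEEN 1.8 AND 84.8

Corrected query:
SELECT id, kind, reading FROM sensors WHERE reading BETWEEN 1.8 AND 84.8

Result:
id | kind     | reading
---+----------+--------
1  | pressure | 40.6   
6  | pressure | 46.3   
7  | pressure | 57.1   
8  | humidity | 46.2   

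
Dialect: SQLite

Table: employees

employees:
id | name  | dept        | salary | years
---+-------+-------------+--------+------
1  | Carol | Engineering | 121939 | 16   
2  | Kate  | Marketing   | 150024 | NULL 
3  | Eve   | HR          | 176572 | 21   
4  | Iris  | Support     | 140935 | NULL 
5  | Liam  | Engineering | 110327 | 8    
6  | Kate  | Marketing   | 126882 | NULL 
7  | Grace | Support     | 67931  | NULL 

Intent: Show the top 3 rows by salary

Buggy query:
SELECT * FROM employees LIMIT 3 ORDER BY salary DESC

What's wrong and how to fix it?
Bug: LIMIT must come after ORDER BY

Fix: Sort with ORDER BY, then apply LIMIT

Corrected query:
SELECT * FROM employees ORDER BY salary DESC LIMIT 3

Result:
id | name | dept      | salary | years
---+------+-----------+--------+------
3  | Eve  | HR        | 176572 | 21   
2  | Kate | Marketing | 150024 | NULL 
4  | Iris | Support   | 140935 | NULL 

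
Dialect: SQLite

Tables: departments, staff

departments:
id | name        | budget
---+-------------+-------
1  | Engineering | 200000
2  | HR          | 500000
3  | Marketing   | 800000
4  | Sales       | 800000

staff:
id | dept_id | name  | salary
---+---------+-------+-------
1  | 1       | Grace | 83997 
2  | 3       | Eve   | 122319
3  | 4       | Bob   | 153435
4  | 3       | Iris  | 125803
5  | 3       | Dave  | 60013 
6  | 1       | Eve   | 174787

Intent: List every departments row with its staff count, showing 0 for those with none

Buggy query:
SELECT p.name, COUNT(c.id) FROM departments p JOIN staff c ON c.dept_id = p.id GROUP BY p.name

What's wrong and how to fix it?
Bug: INNER JOIN drops departments rows that have no matching staff rows

Fix: Use LEFT JOIN so parents without children still appear (COUNT(c.id) gives 0)

Corrected query:
SELECT p.name, COUNT(c.id) FROM departments p LEFT JOIN staff c ON c.dept_id = p.id GROUP BY p.name

Result:
name        | COUNT(c.id)
------------+------------
Engineering | 2          
HR          | 0          
Marketing   | 3          
Sales       | 1          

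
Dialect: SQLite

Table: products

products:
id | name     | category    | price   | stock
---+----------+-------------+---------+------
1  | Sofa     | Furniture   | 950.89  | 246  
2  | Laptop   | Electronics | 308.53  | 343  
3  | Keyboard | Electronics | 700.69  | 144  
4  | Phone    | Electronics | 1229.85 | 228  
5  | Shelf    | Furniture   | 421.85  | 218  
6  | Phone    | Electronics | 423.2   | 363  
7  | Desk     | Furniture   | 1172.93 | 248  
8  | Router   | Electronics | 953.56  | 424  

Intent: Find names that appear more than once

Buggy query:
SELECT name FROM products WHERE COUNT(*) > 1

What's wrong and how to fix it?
Bug: COUNT(*) is an aggregate and cannot be used in WHERE

Fix: Group first, then use HAVING for the count condition

Corrected query:
SELECT name FROM products GROUP BY name HAVING COUNT(*) > 1

Result:
name 
-----
Phone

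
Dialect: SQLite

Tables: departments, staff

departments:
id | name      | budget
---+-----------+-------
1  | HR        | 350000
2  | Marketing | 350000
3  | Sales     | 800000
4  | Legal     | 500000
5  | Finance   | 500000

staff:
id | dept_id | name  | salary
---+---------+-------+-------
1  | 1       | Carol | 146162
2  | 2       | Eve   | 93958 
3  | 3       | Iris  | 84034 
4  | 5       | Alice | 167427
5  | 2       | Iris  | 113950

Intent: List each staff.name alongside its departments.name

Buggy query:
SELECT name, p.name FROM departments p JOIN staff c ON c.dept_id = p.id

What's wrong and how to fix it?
Bug: Both tables have a 'name' column; the unqualified reference is ambiguous

Fix: Qualify the column with its table alias (c.name)

Corrected query:
SELECT c.name, p.name FROM departments p JOIN staff c ON c.dept_id = p.id

Result:
name  | name     
------+----------
Carol | HR       
Eve   | Marketing
Iris  | Sales    
Alice | Finance  
Iris  | Marketing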